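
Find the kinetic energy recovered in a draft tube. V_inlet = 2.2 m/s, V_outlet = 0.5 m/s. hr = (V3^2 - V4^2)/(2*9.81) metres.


hr = (2.2^2 - 0.5^2) / (2*9.81) = 0.2339 m


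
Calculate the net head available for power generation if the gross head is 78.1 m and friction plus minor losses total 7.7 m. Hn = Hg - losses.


Hn = 78.1 - 7.7 = 70.4000 m


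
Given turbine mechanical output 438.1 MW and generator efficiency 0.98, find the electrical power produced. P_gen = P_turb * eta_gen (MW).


P_gen = 438.1 * 0.98 = 429.3380 MW


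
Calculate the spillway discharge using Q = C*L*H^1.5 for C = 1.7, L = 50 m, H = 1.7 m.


Q = 1.7 * 50 * 1.7^1.5 = 188.4049 m^3/s


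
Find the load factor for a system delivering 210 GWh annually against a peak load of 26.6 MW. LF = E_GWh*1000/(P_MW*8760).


LF = 210 * 1000 / (26.6 * 8760) = 0.9012


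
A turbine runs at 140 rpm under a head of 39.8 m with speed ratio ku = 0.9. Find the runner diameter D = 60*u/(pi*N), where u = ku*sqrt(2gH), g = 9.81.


u = 0.9 * sqrt(2*9.81*39.8) = 25.1497 m/s
D = 60 * 25.1497 / (pi * 140) = 3.4309 m


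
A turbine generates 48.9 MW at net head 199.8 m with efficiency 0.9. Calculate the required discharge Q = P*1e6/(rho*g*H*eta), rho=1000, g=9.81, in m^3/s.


Q = 48.9 * 1e6 / (1000 * 9.81 * 199.8 * 0.9) = 27.7206 m^3/s


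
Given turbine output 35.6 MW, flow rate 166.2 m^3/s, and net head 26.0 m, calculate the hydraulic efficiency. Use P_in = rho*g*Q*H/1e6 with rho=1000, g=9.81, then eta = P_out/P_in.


P_in = 1000 * 9.81 * 166.2 * 26.0 / 1e6 = 42.3910 MW
eta = 35.6 / 42.3910 = 0.8398


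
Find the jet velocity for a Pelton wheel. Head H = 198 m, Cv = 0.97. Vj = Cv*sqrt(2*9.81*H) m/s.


Vj = 0.97 * sqrt(2*9.81*198) = 60.4580 m/s


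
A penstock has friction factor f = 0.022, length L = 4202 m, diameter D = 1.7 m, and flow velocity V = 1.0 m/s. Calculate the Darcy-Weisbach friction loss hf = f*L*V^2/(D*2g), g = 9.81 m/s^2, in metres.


hf = 0.022 * 4202 * 1.0^2 / (1.7 * 2 * 9.81) = 2.7716 m


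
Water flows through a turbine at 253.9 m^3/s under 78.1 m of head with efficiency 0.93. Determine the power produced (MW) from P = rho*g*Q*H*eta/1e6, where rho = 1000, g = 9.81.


P = 1000 * 9.81 * 253.9 * 78.1 * 0.93 / 1e6 = 180.9113 MW


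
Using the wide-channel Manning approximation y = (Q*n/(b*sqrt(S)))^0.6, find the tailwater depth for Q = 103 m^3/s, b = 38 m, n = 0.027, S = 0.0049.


y = (103 * 0.027 / (38 * 0.0049^0.5))^0.6 = 1.0271 m


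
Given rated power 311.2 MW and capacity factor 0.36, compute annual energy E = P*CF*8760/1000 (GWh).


E = 311.2 * 0.36 * 8760 / 1000 = 981.4003 GWh


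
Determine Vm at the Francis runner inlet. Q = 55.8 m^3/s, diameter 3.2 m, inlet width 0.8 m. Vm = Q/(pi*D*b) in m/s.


Vm = 55.8 / (pi * 3.2 * 0.8) = 6.9382 m/s


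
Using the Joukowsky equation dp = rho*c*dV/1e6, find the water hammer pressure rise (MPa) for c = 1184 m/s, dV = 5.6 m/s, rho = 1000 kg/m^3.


dp = 1000 * 1184 * 5.6 / 1e6 = 6.6304 MPa


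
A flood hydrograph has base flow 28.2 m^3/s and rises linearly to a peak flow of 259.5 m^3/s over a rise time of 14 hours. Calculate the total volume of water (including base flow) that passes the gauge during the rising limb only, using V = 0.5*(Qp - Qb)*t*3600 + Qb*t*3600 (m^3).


V = 0.5*(259.5 - 28.2)*14*3600 + 28.2*14*3600 = 7.2500e+06 m^3


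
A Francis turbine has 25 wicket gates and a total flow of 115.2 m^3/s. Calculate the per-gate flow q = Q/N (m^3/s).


q = 115.2 / 25 = 4.6080 m^3/s


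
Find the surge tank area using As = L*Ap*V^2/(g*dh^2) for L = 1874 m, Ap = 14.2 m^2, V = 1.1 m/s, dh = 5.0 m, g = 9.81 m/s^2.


As = 1874 * 14.2 * 1.1^2 / (9.81 * 5.0^2) = 131.2908 m^2


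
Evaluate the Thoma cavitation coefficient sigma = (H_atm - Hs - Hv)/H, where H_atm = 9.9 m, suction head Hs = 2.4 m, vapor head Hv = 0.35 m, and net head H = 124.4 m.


sigma = (9.9 - 2.4 - 0.35) / 124.4 = 0.0575


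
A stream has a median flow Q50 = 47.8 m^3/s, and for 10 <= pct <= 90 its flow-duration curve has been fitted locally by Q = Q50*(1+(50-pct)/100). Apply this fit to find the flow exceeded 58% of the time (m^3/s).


Q = 47.8 * (1 + (50 - 58)/100) = 43.9760 m^3/s


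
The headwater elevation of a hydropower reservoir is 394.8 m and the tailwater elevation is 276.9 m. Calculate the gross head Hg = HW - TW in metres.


Hg = 394.8 - 276.9 = 117.9000 m


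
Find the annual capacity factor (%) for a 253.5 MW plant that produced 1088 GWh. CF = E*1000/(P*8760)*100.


CF = 1088 * 1000 / (253.5 * 8760) * 100 = 48.9944 %


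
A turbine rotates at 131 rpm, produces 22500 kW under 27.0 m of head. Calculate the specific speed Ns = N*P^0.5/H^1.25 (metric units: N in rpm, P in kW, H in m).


Ns = 131 * 22500^0.5 / 27.0^1.25 = 319.2698


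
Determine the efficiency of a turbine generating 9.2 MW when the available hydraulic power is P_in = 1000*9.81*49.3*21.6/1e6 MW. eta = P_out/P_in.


P_in = 1000 * 9.81 * 49.3 * 21.6 / 1e6 = 10.4465 MW
eta = 9.2 / 10.4465 = 0.8807


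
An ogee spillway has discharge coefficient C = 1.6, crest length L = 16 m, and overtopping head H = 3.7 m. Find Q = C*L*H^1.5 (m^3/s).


Q = 1.6 * 16 * 3.7^1.5 = 182.1976 m^3/s


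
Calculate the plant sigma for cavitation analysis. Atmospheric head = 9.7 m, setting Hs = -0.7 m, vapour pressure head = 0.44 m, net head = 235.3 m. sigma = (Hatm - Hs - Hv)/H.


sigma = (9.7 - (-0.7) - 0.44) / 235.3 = 0.0423


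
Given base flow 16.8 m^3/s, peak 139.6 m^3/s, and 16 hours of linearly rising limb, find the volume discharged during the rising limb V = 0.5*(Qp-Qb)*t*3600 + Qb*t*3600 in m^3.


V = 0.5*(139.6 - 16.8)*16*3600 + 16.8*16*3600 = 4.5043e+06 m^3


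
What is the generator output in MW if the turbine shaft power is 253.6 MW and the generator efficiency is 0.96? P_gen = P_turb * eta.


P_gen = 253.6 * 0.96 = 243.4560 MW


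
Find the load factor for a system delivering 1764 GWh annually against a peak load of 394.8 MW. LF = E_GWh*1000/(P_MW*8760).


LF = 1764 * 1000 / (394.8 * 8760) = 0.5101


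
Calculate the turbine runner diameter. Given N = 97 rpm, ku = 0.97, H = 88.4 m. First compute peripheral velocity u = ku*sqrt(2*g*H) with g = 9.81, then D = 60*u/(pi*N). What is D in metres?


u = 0.97 * sqrt(2*9.81*88.4) = 40.3968 m/s
D = 60 * 40.3968 / (pi * 97) = 7.9538 m


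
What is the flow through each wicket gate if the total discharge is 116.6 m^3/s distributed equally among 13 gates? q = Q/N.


q = 116.6 / 13 = 8.9692 m^3/s


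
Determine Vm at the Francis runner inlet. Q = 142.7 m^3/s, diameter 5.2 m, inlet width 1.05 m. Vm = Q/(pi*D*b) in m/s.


Vm = 142.7 / (pi * 5.2 * 1.05) = 8.3192 m/s


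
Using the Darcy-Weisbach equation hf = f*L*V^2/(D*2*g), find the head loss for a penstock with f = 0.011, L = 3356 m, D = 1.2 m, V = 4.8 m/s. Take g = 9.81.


hf = 0.011 * 3356 * 4.8^2 / (1.2 * 2 * 9.81) = 36.1257 m


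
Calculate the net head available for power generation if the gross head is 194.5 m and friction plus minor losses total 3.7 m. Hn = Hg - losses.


Hn = 194.5 - 3.7 = 190.8000 m


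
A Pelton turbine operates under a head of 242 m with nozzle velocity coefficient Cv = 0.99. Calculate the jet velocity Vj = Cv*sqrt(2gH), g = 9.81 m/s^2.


Vj = 0.99 * sqrt(2*9.81*242) = 68.2170 m/s


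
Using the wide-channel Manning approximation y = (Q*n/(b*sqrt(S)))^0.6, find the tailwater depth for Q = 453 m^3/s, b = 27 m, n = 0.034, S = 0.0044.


y = (453 * 0.034 / (27 * 0.0044^0.5))^0.6 = 3.6366 m


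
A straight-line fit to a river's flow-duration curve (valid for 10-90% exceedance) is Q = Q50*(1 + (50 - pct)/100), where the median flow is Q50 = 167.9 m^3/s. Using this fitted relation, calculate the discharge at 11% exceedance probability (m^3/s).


Q = 167.9 * (1 + (50 - 11)/100) = 233.3810 m^3/s


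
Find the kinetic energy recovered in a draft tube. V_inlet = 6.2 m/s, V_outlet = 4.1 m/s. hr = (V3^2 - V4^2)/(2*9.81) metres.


hr = (6.2^2 - 4.1^2) / (2*9.81) = 1.1024 m


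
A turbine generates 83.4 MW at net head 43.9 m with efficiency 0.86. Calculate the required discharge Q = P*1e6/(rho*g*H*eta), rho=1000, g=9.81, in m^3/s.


Q = 83.4 * 1e6 / (1000 * 9.81 * 43.9 * 0.86) = 225.1822 m^3/s


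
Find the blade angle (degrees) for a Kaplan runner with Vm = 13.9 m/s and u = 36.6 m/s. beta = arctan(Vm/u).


beta = arctan(13.9 / 36.6) = 20.7958 degrees


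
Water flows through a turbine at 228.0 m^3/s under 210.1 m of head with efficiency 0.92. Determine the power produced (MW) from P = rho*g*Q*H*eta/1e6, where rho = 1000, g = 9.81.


P = 1000 * 9.81 * 228.0 * 210.1 * 0.92 / 1e6 = 432.3324 MW


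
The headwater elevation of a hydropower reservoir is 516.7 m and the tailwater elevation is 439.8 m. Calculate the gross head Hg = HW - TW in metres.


Hg = 516.7 - 439.8 = 76.9000 m


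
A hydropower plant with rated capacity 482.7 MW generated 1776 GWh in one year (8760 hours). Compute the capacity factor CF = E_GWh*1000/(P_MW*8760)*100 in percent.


CF = 1776 * 1000 / (482.7 * 8760) * 100 = 42.0012 %


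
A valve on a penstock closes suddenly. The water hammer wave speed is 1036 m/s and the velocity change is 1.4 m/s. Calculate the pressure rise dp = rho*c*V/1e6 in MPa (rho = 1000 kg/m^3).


dp = 1000 * 1036 * 1.4 / 1e6 = 1.4504 MPa


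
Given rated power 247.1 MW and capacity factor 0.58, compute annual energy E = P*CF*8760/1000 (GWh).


E = 247.1 * 0.58 * 8760 / 1000 = 1255.4657 GWh


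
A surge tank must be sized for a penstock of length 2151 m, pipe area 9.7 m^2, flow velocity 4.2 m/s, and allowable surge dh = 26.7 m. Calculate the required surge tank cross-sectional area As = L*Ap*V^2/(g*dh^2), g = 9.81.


As = 2151 * 9.7 * 4.2^2 / (9.81 * 26.7^2) = 52.6283 m^2


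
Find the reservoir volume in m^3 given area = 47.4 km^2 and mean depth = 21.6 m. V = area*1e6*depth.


V = 47.4 * 1e6 * 21.6 = 1.0238e+09 m^3


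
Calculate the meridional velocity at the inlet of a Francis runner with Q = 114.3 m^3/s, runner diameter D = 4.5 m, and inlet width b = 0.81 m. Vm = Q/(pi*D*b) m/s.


Vm = 114.3 / (pi * 4.5 * 0.81) = 9.9816 m/s


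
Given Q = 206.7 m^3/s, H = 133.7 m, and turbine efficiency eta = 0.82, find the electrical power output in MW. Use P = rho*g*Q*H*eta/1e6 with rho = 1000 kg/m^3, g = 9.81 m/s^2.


P = 1000 * 9.81 * 206.7 * 133.7 * 0.82 / 1e6 = 222.3078 MW


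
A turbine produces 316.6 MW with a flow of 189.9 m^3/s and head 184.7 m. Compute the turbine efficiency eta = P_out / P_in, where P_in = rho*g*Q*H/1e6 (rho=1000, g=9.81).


P_in = 1000 * 9.81 * 189.9 * 184.7 / 1e6 = 344.0811 MW
eta = 316.6 / 344.0811 = 0.9201


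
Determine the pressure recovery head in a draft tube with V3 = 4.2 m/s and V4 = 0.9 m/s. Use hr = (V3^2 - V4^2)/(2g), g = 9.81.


hr = (4.2^2 - 0.9^2) / (2*9.81) = 0.8578 m


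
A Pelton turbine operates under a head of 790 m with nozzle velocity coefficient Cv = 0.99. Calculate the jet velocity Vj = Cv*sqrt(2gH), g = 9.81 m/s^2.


Vj = 0.99 * sqrt(2*9.81*790) = 123.2532 m/s


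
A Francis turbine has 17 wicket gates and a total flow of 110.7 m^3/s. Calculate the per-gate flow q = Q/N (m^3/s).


q = 110.7 / 17 = 6.5118 m^3/s


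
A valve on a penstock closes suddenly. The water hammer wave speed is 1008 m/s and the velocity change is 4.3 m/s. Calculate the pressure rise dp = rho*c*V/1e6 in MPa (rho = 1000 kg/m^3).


dp = 1000 * 1008 * 4.3 / 1e6 = 4.3344 MPa


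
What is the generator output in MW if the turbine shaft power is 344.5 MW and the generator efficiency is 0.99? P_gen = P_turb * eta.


P_gen = 344.5 * 0.99 = 341.0550 MW


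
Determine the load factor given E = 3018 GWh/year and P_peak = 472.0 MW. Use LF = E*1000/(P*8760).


LF = 3018 * 1000 / (472.0 * 8760) = 0.7299


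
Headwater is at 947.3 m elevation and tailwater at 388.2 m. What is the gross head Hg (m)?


Hg = 947.3 - 388.2 = 559.1000 m


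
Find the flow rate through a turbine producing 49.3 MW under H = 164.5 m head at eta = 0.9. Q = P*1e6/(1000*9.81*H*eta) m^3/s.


Q = 49.3 * 1e6 / (1000 * 9.81 * 164.5 * 0.9) = 33.9445 m^3/s


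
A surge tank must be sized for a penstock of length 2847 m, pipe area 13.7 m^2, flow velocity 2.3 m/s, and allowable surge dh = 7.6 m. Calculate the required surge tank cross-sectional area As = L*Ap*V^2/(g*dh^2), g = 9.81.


As = 2847 * 13.7 * 2.3^2 / (9.81 * 7.6^2) = 364.1393 m^2


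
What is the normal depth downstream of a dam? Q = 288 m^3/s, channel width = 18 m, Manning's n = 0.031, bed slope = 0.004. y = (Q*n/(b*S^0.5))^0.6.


y = (288 * 0.031 / (18 * 0.004^0.5))^0.6 = 3.4409 m


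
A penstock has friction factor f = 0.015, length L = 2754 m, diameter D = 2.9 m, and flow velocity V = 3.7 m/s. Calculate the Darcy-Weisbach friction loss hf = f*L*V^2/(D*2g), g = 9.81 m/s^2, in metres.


hf = 0.015 * 2754 * 3.7^2 / (2.9 * 2 * 9.81) = 9.9394 m


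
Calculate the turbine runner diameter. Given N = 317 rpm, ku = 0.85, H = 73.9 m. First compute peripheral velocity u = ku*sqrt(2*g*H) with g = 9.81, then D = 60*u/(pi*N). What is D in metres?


u = 0.85 * sqrt(2*9.81*73.9) = 32.3661 m/s
D = 60 * 32.3661 / (pi * 317) = 1.9500 m


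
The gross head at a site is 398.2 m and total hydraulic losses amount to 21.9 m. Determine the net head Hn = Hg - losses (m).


Hn = 398.2 - 21.9 = 376.3000 m


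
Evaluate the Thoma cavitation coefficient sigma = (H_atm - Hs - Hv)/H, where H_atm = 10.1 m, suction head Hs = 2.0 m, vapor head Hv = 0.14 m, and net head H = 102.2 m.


sigma = (10.1 - 2.0 - 0.14) / 102.2 = 0.0779


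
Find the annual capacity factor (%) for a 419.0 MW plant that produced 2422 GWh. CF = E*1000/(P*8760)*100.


CF = 2422 * 1000 / (419.0 * 8760) * 100 = 65.9866 %


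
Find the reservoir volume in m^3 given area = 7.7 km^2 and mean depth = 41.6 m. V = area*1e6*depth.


V = 7.7 * 1e6 * 41.6 = 3.2032e+08 m^3


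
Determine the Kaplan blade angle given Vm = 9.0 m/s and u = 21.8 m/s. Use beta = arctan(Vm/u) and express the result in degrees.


beta = arctan(9.0 / 21.8) = 22.4330 degrees


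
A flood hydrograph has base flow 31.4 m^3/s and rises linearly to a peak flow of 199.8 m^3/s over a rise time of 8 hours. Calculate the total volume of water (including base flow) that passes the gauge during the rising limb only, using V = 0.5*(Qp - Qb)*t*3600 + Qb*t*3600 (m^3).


V = 0.5*(199.8 - 31.4)*8*3600 + 31.4*8*3600 = 3.3293e+06 m^3


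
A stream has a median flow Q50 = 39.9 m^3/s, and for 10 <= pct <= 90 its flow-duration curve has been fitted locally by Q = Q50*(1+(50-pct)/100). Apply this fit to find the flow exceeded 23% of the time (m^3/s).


Q = 39.9 * (1 + (50 - 23)/100) = 50.6730 m^3/s


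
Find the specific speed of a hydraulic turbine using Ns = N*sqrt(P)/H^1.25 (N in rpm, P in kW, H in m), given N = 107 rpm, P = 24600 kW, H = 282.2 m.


Ns = 107 * 24600^0.5 / 282.2^1.25 = 14.5096


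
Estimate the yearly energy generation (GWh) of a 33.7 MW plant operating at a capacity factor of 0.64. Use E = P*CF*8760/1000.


E = 33.7 * 0.64 * 8760 / 1000 = 188.9357 GWh


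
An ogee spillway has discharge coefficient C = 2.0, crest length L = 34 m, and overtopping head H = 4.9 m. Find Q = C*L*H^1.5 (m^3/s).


Q = 2.0 * 34 * 4.9^1.5 = 737.5696 m^3/s


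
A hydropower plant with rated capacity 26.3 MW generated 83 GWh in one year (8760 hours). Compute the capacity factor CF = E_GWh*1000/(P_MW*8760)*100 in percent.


CF = 83 * 1000 / (26.3 * 8760) * 100 = 36.0262 %


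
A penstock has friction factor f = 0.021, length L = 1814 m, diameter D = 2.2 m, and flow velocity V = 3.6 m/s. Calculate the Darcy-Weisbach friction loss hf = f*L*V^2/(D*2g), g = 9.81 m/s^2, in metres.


hf = 0.021 * 1814 * 3.6^2 / (2.2 * 2 * 9.81) = 11.4377 m


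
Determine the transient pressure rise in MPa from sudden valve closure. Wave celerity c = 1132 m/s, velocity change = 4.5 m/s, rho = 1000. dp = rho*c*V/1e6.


dp = 1000 * 1132 * 4.5 / 1e6 = 5.0940 MPa


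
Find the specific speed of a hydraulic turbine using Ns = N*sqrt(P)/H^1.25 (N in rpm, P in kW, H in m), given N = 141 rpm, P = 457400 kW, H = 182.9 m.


Ns = 141 * 457400^0.5 / 182.9^1.25 = 141.7751


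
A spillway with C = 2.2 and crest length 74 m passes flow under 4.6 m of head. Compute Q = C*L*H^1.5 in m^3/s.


Q = 2.2 * 74 * 4.6^1.5 = 1606.1687 m^3/s


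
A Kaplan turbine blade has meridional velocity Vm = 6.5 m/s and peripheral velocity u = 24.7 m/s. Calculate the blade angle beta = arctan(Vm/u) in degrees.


beta = arctan(6.5 / 24.7) = 14.7436 degrees


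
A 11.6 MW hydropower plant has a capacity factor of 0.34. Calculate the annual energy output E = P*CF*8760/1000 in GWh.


E = 11.6 * 0.34 * 8760 / 1000 = 34.5494 GWh


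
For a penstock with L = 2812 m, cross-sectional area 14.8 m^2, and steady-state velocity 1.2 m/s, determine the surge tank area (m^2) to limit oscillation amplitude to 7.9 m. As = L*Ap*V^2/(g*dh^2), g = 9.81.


As = 2812 * 14.8 * 1.2^2 / (9.81 * 7.9^2) = 97.8850 m^2


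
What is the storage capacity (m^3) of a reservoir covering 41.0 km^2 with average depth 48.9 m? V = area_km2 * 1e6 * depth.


V = 41.0 * 1e6 * 48.9 = 2.0049e+09 m^3


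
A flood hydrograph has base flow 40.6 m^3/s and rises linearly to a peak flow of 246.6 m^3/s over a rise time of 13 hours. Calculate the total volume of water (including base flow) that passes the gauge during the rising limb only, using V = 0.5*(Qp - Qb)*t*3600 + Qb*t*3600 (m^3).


V = 0.5*(246.6 - 40.6)*13*3600 + 40.6*13*3600 = 6.7205e+06 m^3


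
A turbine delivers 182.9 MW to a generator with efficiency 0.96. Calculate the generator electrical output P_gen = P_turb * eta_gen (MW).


P_gen = 182.9 * 0.96 = 175.5840 MW


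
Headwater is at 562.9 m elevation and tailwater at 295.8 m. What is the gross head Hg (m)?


Hg = 562.9 - 295.8 = 267.1000 m


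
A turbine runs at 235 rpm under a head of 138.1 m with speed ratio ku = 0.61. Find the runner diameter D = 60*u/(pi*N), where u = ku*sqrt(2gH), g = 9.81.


u = 0.61 * sqrt(2*9.81*138.1) = 31.7524 m/s
D = 60 * 31.7524 / (pi * 235) = 2.5805 m


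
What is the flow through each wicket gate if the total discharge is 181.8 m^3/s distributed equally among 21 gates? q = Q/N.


q = 181.8 / 21 = 8.6571 m^3/s


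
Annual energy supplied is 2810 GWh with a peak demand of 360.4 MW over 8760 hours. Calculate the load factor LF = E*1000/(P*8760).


LF = 2810 * 1000 / (360.4 * 8760) = 0.8901


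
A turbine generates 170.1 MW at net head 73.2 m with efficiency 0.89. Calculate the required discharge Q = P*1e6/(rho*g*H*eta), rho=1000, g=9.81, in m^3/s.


Q = 170.1 * 1e6 / (1000 * 9.81 * 73.2 * 0.89) = 266.1547 m^3/s


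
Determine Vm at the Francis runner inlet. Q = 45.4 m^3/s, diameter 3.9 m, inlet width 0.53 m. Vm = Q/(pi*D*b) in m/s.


Vm = 45.4 / (pi * 3.9 * 0.53) = 6.9914 m/s


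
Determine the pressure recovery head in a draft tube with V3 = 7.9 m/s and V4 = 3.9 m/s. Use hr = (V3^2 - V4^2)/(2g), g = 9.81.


hr = (7.9^2 - 3.9^2) / (2*9.81) = 2.4057 m


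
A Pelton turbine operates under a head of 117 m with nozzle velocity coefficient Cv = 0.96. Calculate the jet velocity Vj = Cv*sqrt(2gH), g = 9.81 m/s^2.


Vj = 0.96 * sqrt(2*9.81*117) = 45.9953 m/s


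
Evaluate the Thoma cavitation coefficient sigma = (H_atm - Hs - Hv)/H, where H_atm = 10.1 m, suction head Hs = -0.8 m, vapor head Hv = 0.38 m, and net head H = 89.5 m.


sigma = (10.1 - (-0.8) - 0.38) / 89.5 = 0.1175


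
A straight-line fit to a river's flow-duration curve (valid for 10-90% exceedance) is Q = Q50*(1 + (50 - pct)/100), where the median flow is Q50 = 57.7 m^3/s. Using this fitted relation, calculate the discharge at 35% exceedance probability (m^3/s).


Q = 57.7 * (1 + (50 - 35)/100) = 66.3550 m^3/s


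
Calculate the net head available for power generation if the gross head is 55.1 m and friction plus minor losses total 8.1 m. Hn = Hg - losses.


Hn = 55.1 - 8.1 = 47.0000 m


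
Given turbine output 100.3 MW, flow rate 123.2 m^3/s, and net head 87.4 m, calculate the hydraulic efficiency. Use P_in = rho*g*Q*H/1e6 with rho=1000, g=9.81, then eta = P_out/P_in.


P_in = 1000 * 9.81 * 123.2 * 87.4 / 1e6 = 105.6309 MW
eta = 100.3 / 105.6309 = 0.9495


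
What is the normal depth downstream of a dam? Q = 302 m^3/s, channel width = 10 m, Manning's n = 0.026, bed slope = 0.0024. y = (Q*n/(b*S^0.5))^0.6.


y = (302 * 0.026 / (10 * 0.0024^0.5))^0.6 = 5.2835 m


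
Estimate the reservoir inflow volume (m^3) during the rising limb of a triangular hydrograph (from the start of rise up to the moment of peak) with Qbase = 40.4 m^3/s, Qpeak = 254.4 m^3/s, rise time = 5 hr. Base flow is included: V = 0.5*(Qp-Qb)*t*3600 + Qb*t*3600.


V = 0.5*(254.4 - 40.4)*5*3600 + 40.4*5*3600 = 2.6532e+06 m^3


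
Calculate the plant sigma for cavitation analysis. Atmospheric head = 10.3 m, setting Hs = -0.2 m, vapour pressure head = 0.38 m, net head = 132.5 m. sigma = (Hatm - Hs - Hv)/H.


sigma = (10.3 - (-0.2) - 0.38) / 132.5 = 0.0764


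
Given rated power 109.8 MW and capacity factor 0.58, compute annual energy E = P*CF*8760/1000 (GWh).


E = 109.8 * 0.58 * 8760 / 1000 = 557.8718 GWh


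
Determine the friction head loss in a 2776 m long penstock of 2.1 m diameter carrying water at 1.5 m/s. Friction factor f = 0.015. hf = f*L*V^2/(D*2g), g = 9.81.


hf = 0.015 * 2776 * 1.5^2 / (2.1 * 2 * 9.81) = 2.2739 m


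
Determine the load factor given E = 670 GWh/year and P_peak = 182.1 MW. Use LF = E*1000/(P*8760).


LF = 670 * 1000 / (182.1 * 8760) = 0.4200


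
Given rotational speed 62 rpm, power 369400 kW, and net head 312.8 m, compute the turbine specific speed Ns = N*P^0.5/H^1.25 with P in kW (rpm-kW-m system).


Ns = 62 * 369400^0.5 / 312.8^1.25 = 28.6455


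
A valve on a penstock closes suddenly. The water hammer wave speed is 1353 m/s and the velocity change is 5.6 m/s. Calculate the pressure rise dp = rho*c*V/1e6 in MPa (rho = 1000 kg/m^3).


dp = 1000 * 1353 * 5.6 / 1e6 = 7.5768 MPa


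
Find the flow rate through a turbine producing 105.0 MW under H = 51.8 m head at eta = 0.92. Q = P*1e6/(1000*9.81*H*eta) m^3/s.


Q = 105.0 * 1e6 / (1000 * 9.81 * 51.8 * 0.92) = 224.5964 m^3/s


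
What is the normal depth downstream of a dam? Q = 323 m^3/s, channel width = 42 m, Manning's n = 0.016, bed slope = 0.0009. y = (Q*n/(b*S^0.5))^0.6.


y = (323 * 0.016 / (42 * 0.0009^0.5))^0.6 = 2.3322 m


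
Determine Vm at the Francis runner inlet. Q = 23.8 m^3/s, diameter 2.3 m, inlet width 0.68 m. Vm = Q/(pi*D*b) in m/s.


Vm = 23.8 / (pi * 2.3 * 0.68) = 4.8438 m/s


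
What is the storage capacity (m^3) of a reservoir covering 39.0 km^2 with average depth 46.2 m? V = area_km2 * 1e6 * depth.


V = 39.0 * 1e6 * 46.2 = 1.8018e+09 m^3


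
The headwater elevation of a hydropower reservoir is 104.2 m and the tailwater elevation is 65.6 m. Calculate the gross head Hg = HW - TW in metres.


Hg = 104.2 - 65.6 = 38.6000 m


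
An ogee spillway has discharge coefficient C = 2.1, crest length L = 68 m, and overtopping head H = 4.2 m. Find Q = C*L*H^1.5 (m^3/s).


Q = 2.1 * 68 * 4.2^1.5 = 1229.1422 m^3/s


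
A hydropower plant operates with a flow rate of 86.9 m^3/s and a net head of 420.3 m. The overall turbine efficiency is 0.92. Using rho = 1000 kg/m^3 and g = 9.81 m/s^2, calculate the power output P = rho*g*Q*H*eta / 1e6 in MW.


P = 1000 * 9.81 * 86.9 * 420.3 * 0.92 / 1e6 = 329.6370 MW


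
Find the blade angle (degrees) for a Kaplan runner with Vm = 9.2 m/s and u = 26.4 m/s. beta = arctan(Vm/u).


beta = arctan(9.2 / 26.4) = 19.2127 degrees


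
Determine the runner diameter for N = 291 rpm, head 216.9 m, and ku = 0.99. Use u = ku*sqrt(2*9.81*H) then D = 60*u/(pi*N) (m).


u = 0.99 * sqrt(2*9.81*216.9) = 64.5824 m/s
D = 60 * 64.5824 / (pi * 291) = 4.2386 m


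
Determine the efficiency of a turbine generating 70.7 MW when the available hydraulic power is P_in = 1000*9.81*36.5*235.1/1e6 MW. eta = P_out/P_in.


P_in = 1000 * 9.81 * 36.5 * 235.1 / 1e6 = 84.1811 MW
eta = 70.7 / 84.1811 = 0.8399


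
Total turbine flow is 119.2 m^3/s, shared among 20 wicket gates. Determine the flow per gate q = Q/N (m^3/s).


q = 119.2 / 20 = 5.9600 m^3/s


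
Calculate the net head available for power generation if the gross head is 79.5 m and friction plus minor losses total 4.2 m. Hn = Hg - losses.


Hn = 79.5 - 4.2 = 75.3000 m


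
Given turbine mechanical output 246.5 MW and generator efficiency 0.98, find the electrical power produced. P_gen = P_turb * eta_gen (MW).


P_gen = 246.5 * 0.98 = 241.5700 MW


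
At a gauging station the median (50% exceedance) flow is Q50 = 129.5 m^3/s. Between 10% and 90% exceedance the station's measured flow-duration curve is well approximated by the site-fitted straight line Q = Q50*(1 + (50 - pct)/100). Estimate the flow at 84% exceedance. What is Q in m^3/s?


Q = 129.5 * (1 + (50 - 84)/100) = 85.4700 m^3/s


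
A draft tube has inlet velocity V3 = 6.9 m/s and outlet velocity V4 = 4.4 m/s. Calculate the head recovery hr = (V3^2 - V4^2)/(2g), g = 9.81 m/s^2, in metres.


hr = (6.9^2 - 4.4^2) / (2*9.81) = 1.4399 m


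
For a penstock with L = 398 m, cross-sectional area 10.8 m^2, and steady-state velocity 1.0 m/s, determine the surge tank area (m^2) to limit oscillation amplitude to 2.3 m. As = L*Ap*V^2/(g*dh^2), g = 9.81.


As = 398 * 10.8 * 1.0^2 / (9.81 * 2.3^2) = 82.8289 m^2


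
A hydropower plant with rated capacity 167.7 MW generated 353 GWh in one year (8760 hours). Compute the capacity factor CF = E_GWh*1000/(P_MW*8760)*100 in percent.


CF = 353 * 1000 / (167.7 * 8760) * 100 = 24.0291 %


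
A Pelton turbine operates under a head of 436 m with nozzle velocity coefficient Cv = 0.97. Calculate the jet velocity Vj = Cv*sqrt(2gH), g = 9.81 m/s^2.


Vj = 0.97 * sqrt(2*9.81*436) = 89.7149 m/s


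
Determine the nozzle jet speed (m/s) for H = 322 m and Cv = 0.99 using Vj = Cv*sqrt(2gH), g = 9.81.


Vj = 0.99 * sqrt(2*9.81*322) = 78.6887 m/s


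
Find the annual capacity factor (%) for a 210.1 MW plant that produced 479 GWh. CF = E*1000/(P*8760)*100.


CF = 479 * 1000 / (210.1 * 8760) * 100 = 26.0259 %


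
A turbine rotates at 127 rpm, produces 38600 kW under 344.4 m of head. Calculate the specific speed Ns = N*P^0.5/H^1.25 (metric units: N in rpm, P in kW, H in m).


Ns = 127 * 38600^0.5 / 344.4^1.25 = 16.8178


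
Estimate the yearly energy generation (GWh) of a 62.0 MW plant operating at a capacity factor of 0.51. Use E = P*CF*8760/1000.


E = 62.0 * 0.51 * 8760 / 1000 = 276.9912 GWh


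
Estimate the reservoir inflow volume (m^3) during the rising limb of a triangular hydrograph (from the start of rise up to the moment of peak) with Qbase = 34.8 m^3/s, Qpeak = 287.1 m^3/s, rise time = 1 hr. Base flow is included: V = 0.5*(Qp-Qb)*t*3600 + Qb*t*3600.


V = 0.5*(287.1 - 34.8)*1*3600 + 34.8*1*3600 = 579420.0000 m^3


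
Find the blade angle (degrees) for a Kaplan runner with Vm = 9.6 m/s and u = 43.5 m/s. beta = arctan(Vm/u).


beta = arctan(9.6 / 43.5) = 12.4451 degrees


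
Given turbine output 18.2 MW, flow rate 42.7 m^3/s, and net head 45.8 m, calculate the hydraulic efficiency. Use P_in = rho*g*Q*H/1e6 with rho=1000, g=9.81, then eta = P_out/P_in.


P_in = 1000 * 9.81 * 42.7 * 45.8 / 1e6 = 19.1850 MW
eta = 18.2 / 19.1850 = 0.9487


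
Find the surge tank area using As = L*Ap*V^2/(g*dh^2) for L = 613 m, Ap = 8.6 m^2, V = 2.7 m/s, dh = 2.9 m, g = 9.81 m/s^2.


As = 613 * 8.6 * 2.7^2 / (9.81 * 2.9^2) = 465.8236 m^2


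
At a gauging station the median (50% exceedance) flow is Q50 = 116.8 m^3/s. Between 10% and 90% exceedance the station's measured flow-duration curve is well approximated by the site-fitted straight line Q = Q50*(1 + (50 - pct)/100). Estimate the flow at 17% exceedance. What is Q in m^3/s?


Q = 116.8 * (1 + (50 - 17)/100) = 155.3440 m^3/s


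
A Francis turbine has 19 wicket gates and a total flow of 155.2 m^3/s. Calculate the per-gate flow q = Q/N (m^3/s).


q = 155.2 / 19 = 8.1684 m^3/s


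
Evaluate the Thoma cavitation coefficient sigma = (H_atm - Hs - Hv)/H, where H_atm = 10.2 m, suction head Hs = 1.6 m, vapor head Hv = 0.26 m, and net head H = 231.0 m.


sigma = (10.2 - 1.6 - 0.26) / 231.0 = 0.0361


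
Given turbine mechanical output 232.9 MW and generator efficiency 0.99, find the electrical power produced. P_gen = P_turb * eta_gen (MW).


P_gen = 232.9 * 0.99 = 230.5710 MW


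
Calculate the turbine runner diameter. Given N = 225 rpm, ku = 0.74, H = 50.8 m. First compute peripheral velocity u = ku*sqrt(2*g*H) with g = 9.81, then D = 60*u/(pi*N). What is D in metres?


u = 0.74 * sqrt(2*9.81*50.8) = 23.3622 m/s
D = 60 * 23.3622 / (pi * 225) = 1.9830 m


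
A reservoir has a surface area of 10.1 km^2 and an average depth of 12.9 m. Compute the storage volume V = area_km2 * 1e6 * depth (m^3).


V = 10.1 * 1e6 * 12.9 = 1.3029e+08 m^3


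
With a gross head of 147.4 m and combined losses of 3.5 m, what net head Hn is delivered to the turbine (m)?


Hn = 147.4 - 3.5 = 143.9000 m


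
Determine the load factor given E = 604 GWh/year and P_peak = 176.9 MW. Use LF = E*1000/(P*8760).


LF = 604 * 1000 / (176.9 * 8760) = 0.3898


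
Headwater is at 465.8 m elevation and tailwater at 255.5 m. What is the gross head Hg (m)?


Hg = 465.8 - 255.5 = 210.3000 m


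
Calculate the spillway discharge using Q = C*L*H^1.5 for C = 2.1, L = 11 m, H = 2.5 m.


Q = 2.1 * 11 * 2.5^1.5 = 91.3108 m^3/s


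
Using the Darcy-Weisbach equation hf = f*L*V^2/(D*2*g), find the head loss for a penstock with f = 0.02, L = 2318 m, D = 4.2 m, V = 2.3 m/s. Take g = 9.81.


hf = 0.02 * 2318 * 2.3^2 / (4.2 * 2 * 9.81) = 2.9761 m


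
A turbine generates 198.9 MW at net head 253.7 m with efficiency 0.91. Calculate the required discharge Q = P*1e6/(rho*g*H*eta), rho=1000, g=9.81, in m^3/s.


Q = 198.9 * 1e6 / (1000 * 9.81 * 253.7 * 0.91) = 87.8221 m^3/s


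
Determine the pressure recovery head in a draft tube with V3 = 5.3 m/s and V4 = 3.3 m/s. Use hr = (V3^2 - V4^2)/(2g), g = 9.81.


hr = (5.3^2 - 3.3^2) / (2*9.81) = 0.8767 m


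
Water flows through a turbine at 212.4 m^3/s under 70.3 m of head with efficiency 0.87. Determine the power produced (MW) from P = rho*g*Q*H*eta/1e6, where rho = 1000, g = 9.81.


P = 1000 * 9.81 * 212.4 * 70.3 * 0.87 / 1e6 = 127.4378 MW


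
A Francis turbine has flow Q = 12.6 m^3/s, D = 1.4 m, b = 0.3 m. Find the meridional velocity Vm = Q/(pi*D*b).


Vm = 12.6 / (pi * 1.4 * 0.3) = 9.5493 m/s


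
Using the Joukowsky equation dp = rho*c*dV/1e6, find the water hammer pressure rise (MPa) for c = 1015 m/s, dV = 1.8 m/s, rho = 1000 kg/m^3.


dp = 1000 * 1015 * 1.8 / 1e6 = 1.8270 MPa


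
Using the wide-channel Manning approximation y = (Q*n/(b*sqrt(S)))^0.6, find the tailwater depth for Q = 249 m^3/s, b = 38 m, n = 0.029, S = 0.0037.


y = (249 * 0.029 / (38 * 0.0037^0.5))^0.6 = 1.9807 m


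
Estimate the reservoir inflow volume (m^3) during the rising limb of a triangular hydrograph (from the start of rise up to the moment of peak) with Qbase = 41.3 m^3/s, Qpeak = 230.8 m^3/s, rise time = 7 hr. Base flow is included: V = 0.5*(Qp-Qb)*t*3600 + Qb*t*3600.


V = 0.5*(230.8 - 41.3)*7*3600 + 41.3*7*3600 = 3.4285e+06 m^3


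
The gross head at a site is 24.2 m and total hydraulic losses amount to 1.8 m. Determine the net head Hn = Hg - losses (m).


Hn = 24.2 - 1.8 = 22.4000 m


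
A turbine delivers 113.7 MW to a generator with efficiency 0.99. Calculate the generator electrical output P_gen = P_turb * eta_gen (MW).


P_gen = 113.7 * 0.99 = 112.5630 MW


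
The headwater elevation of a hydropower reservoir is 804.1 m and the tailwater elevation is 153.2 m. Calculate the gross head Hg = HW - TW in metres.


Hg = 804.1 - 153.2 = 650.9000 m


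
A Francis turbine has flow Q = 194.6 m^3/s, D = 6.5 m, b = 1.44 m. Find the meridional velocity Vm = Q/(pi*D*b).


Vm = 194.6 / (pi * 6.5 * 1.44) = 6.6179 m/s


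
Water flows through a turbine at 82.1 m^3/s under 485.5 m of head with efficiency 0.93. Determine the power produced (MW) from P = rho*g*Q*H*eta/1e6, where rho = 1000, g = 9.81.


P = 1000 * 9.81 * 82.1 * 485.5 * 0.93 / 1e6 = 363.6506 MW


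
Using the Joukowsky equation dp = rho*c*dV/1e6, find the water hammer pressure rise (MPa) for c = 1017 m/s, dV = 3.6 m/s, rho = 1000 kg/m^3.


dp = 1000 * 1017 * 3.6 / 1e6 = 3.6612 MPa


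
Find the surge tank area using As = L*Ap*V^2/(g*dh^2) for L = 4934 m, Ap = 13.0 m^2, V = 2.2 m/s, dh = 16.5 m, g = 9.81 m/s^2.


As = 4934 * 13.0 * 2.2^2 / (9.81 * 16.5^2) = 116.2388 m^2


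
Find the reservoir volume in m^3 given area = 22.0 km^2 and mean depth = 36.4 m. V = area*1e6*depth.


V = 22.0 * 1e6 * 36.4 = 8.0080e+08 m^3


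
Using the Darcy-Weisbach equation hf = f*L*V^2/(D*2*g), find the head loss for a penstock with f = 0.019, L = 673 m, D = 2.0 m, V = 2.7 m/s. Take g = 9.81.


hf = 0.019 * 673 * 2.7^2 / (2.0 * 2 * 9.81) = 2.3756 m


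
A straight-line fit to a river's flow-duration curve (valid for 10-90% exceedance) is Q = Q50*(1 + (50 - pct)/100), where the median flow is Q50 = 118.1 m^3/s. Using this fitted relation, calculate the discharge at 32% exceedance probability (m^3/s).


Q = 118.1 * (1 + (50 - 32)/100) = 139.3580 m^3/s


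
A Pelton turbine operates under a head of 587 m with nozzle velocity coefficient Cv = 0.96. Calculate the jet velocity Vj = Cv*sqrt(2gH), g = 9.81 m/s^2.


Vj = 0.96 * sqrt(2*9.81*587) = 103.0243 m/s


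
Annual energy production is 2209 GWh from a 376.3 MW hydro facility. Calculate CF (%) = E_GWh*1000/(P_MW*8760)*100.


CF = 2209 * 1000 / (376.3 * 8760) * 100 = 67.0127 %


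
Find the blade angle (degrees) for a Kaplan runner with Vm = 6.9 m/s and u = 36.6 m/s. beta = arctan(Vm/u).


beta = arctan(6.9 / 36.6) = 10.6764 degrees


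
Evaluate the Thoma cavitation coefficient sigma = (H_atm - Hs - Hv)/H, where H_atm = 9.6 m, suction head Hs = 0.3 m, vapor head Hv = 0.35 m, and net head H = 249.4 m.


sigma = (9.6 - 0.3 - 0.35) / 249.4 = 0.0359


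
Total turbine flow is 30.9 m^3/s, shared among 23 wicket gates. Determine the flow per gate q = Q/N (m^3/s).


q = 30.9 / 23 = 1.3435 m^3/s


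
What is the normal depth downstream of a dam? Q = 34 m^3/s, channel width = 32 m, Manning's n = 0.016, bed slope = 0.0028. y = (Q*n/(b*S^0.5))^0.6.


y = (34 * 0.016 / (32 * 0.0028^0.5))^0.6 = 0.5060 m


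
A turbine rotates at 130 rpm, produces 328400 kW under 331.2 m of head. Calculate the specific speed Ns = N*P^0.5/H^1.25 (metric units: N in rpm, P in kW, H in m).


Ns = 130 * 328400^0.5 / 331.2^1.25 = 52.7269


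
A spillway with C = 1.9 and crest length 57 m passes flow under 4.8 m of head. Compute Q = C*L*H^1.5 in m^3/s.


Q = 1.9 * 57 * 4.8^1.5 = 1138.9124 m^3/s


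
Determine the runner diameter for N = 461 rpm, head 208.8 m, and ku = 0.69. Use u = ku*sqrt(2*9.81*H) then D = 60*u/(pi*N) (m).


u = 0.69 * sqrt(2*9.81*208.8) = 44.1635 m/s
D = 60 * 44.1635 / (pi * 461) = 1.8296 m


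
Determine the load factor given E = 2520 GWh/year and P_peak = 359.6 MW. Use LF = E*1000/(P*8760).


LF = 2520 * 1000 / (359.6 * 8760) = 0.8000


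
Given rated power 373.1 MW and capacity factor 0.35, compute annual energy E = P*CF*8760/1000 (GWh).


E = 373.1 * 0.35 * 8760 / 1000 = 1143.9246 GWh


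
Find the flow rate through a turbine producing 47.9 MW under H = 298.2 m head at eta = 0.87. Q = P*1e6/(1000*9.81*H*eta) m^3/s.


Q = 47.9 * 1e6 / (1000 * 9.81 * 298.2 * 0.87) = 18.8209 m^3/s


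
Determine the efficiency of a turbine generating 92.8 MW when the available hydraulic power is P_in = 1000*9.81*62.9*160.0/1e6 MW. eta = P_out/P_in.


P_in = 1000 * 9.81 * 62.9 * 160.0 / 1e6 = 98.7278 MW
eta = 92.8 / 98.7278 = 0.9400


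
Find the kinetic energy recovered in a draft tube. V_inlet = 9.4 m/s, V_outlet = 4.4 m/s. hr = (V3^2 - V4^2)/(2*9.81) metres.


hr = (9.4^2 - 4.4^2) / (2*9.81) = 3.5168 m


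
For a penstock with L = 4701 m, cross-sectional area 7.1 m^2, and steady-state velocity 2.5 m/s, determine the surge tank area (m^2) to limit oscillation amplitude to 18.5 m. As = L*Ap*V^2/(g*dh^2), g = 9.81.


As = 4701 * 7.1 * 2.5^2 / (9.81 * 18.5^2) = 62.1321 m^2


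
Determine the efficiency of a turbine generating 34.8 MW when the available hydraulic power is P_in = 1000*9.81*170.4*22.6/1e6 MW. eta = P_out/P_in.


P_in = 1000 * 9.81 * 170.4 * 22.6 / 1e6 = 37.7787 MW
eta = 34.8 / 37.7787 = 0.9212


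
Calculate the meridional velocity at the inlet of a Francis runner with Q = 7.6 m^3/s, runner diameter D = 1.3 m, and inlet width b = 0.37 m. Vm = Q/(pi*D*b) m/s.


Vm = 7.6 / (pi * 1.3 * 0.37) = 5.0294 m/s


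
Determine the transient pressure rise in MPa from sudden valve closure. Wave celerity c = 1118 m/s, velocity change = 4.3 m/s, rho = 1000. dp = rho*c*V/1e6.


dp = 1000 * 1118 * 4.3 / 1e6 = 4.8074 MPa


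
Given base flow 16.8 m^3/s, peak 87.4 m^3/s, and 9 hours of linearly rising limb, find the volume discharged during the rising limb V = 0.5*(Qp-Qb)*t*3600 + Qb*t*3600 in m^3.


V = 0.5*(87.4 - 16.8)*9*3600 + 16.8*9*3600 = 1.6880e+06 m^3


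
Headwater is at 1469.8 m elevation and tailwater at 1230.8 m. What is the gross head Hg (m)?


Hg = 1469.8 - 1230.8 = 239.0000 m


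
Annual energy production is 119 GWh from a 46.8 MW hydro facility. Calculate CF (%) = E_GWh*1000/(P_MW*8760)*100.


CF = 119 * 1000 / (46.8 * 8760) * 100 = 29.0267 %


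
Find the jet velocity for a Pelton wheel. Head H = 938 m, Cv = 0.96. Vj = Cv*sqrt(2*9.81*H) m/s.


Vj = 0.96 * sqrt(2*9.81*938) = 130.2333 m/s


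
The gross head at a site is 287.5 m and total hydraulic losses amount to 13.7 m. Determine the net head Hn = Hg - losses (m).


Hn = 287.5 - 13.7 = 273.8000 m


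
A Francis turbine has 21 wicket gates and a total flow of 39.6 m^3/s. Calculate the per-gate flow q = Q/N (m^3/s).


q = 39.6 / 21 = 1.8857 m^3/s


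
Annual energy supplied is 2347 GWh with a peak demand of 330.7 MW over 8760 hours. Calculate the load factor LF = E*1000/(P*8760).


LF = 2347 * 1000 / (330.7 * 8760) = 0.8102


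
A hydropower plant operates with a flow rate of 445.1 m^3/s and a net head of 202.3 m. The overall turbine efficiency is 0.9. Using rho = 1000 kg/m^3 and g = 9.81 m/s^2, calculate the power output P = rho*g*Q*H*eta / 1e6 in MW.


P = 1000 * 9.81 * 445.1 * 202.3 * 0.9 / 1e6 = 794.9961 MW


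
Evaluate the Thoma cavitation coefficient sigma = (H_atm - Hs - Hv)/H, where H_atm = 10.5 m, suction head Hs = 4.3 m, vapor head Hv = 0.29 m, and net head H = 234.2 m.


sigma = (10.5 - 4.3 - 0.29) / 234.2 = 0.0252


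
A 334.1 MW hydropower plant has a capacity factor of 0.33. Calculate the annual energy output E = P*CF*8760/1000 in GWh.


E = 334.1 * 0.33 * 8760 / 1000 = 965.8163 GWh


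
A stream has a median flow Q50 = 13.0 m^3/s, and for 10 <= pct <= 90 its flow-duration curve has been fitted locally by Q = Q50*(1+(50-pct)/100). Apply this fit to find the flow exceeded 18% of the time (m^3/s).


Q = 13.0 * (1 + (50 - 18)/100) = 17.1600 m^3/s


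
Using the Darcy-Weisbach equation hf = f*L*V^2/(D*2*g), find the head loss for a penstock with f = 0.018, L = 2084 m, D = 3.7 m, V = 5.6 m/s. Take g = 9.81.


hf = 0.018 * 2084 * 5.6^2 / (3.7 * 2 * 9.81) = 16.2049 m
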